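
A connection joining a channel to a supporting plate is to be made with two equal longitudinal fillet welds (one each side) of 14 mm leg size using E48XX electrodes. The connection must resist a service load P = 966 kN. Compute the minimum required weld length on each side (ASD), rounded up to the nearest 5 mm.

E48XX → F_EXX = 480 MPa.
Throat t_e = 0.707 × 14 = 9.898 mm.
r_n/Ω = (0.6 × 480 × 9.898) / 2.0 = 1425 N/mm = 1.425 kN/mm.
L_req = P / (r_n/Ω) = 966 / 1.425 = 677.7 mm total.
Per side: 677.7 / 2 = 338.9 mm.
Round up → use L = 340 mm on each side.

L = 340 mm on each side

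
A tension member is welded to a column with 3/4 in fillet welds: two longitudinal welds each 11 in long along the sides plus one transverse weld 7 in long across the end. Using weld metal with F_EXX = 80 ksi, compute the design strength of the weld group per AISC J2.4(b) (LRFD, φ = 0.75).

φR_n ≈ 557 kip

t_e = 0.707 × 0.75 = 0.5302 in.
R_nwl = 0.6 × 80 × 0.5302 × 22 = 559.9 kip (longitudinal, 2 welds).
R_nwt = 0.6 × 80 × 0.5302 × 7 = 178.2 kip (transverse, base value).
(i) R_nwl + R_nwt = 738.1 kip; (ii) 0.85 R_nwl + 1.5 R_nwt = 743.2 kip.
R_n = max = 743.2 kip [governs: (ii)]; φR_n = 557.4 kip.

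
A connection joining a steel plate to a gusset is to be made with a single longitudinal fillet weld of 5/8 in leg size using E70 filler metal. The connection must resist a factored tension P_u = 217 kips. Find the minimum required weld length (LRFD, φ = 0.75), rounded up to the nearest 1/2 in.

L = 16 in

E70XX → F_EXX = 70 ksi.
Throat t_e = 0.707 × 0.625 = 0.4419 in.
φr_n = 0.75 × 0.6 × 70 × 0.4419 = 13.92 kips/in.
L_req = P_u / φr_n = 217 / 13.92 = 15.59 in total.
Round up → use L = 16 in.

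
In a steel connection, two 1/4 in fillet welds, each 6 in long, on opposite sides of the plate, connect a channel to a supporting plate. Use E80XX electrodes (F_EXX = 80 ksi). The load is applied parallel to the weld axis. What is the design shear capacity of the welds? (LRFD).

Effective throat t_e = 0.707 × 0.25 = 0.1767 in.
Total length L = 12 in; A_we = 0.1767 × 12 = 2.121 in².
F_nw = 0.6 F_EXX = 0.6 × 80 = 48 ksi.
φR_n = 0.75 × 48 × 2.121 = 76.36 kip.

φR_n ≈ 76.4 kip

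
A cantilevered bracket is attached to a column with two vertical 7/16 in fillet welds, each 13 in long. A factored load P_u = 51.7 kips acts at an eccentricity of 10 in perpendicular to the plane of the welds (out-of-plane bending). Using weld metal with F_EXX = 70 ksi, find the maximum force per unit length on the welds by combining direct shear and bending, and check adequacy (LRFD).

L_w = 2 × 13 = 26 in; section modulus (unit throat) S = 2 × L²/6 = 56.33 in².
Direct shear f_v = P/L_w = 51.7/26 = 1.988 kip/in.
Moment M = P × e = 51.7 × 10 = 517 kip·in; bending f_b = M/S = 9.178 kip/in.
f_max = √(f_v² + f_b²) = √(1.988² + 9.178²) = 9.39 kip/in.
φr_n = 0.75 × 0.6 × 70 × (0.707 × 0.4375) = 9.743 kip/in → adequate.

f_max ≈ 9.39 kip/in; adequate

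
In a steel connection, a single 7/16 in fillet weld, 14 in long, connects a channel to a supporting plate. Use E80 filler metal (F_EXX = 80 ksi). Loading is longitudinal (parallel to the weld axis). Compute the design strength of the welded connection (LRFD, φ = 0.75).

φR_n ≈ 156 kip

Effective throat t_e = 0.707 × 0.4375 = 0.3093 in.
Total length L = 14 in; A_we = 0.3093 × 14 = 4.33 in².
F_nw = 0.6 F_EXX = 0.6 × 80 = 48 ksi.
φR_n = 0.75 × 48 × 4.33 = 155.9 kip.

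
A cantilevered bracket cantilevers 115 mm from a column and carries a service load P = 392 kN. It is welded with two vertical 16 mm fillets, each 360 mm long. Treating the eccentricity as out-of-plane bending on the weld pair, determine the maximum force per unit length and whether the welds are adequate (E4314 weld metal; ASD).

E43XX → F_EXX = 430 MPa.
L_w = 2 × 360 = 720 mm; section modulus (unit throat) S = 2 × L²/6 = 43200 mm².
Direct shear f_v = P/L_w = 392×10³/720 = 544.4 N/mm.
Moment M = P × e = 392×10³ × 115 = 45080000 N·mm; bending f_b = M/S = 1044 N/mm.
f_max = √(f_v² + f_b²) = √(544.4² + 1044²) = 1177 N/mm.
r_n/Ω = (1/2.0) × 0.6 × 430 × (0.707 × 16) = 1459 N/mm → adequate.

f_max ≈ 1180 N/mm; adequate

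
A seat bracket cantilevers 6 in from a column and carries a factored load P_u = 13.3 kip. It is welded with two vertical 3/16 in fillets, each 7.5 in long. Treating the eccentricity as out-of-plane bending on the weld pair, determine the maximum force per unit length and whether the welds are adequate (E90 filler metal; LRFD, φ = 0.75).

f_max ≈ 4.35 kip/in; adequate

E90XX → F_EXX = 90 ksi.
L_w = 2 × 7.5 = 15 in; section modulus (unit throat) S = 2 × L²/6 = 18.75 in².
Direct shear f_v = P/L_w = 13.3/15 = 0.8867 kip/in.
Moment M = P × e = 13.3 × 6 = 79.8 kip·in; bending f_b = M/S = 4.256 kip/in.
f_max = √(f_v² + f_b²) = √(0.8867² + 4.256²) = 4.347 kip/in.
φr_n = 0.75 × 0.6 × 90 × (0.707 × 0.1875) = 5.369 kip/in → adequate.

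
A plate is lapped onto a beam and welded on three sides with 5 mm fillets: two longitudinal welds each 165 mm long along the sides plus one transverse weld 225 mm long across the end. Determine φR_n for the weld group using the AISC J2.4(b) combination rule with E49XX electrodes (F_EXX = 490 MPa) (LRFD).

φR_n ≈ 482 kN

t_e = 0.707 × 5 = 3.535 mm.
R_nwl = 0.6 × 490 × 3.535 × 330 × 10⁻³ = 343 kN (longitudinal, 2 welds).
R_nwt = 0.6 × 490 × 3.535 × 225 × 10⁻³ = 233.8 kN (transverse, base value).
(i) R_nwl + R_nwt = 576.8 kN; (ii) 0.85 R_nwl + 1.5 R_nwt = 642.3 kN.
R_n = max = 642.3 kN [governs: (ii)]; φR_n = 481.7 kN.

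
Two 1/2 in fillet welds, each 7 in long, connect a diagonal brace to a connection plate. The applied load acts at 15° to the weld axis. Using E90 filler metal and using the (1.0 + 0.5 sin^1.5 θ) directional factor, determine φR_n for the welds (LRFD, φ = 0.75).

φR_n ≈ 214 kips

E90XX → F_EXX = 90 ksi.
t_e = 0.707 × 0.5 = 0.3535 in; A_we = 0.3535 × 14 = 4.949 in².
Directional factor: 1.0 + 0.5 sin^1.5(15°) = 1.066.
F_nw = 0.6 × 90 × 1.066 = 57.56 ksi.
φR_n = 0.75 × 57.56 × 4.949 = 213.6 kips.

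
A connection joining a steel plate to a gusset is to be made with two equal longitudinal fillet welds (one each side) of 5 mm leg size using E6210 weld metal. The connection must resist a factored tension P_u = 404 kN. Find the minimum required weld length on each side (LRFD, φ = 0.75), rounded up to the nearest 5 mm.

L = 205 mm on each side

E62XX → F_EXX = 620 MPa.
Throat t_e = 0.707 × 5 = 3.535 mm.
φr_n = 0.75 × 0.6 × 620 × 3.535 × 10⁻³ = 0.9863 kN/mm.
L_req = P_u / φr_n = 404 / 0.9863 = 409.6 mm total.
Per side: 409.6 / 2 = 204.8 mm.
Round up → use L = 205 mm on each side.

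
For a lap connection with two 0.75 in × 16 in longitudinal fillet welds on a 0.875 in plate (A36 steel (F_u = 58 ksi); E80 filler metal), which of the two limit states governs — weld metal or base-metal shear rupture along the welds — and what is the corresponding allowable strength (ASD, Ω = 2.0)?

R_n/Ω ≈ 407 kip (weld metal governs)

E80XX → F_EXX = 80 ksi.
t_e = 0.707 × 0.75 = 0.5302 in; L = 32 in.
Weld metal: R_n/Ω = (1/2.0) × 0.6 × 80 × 0.5302 × 32 = 407.2 kip.
Base metal (shear rupture): R_n/Ω = (1/2.0) × 0.6 × 58 × 0.875 × 32 = 487.2 kip.
Governing: weld metal.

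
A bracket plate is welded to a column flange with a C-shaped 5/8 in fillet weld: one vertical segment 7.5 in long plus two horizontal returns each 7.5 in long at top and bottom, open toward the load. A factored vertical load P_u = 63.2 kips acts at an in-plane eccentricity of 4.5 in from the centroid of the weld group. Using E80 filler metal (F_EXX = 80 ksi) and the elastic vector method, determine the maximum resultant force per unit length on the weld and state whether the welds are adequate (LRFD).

f_max ≈ 7.05 kip/in; adequate

Total weld length L_w = 22.5 in. Treat welds as unit-width lines.
Centroid: x̄ = 2×7.5×3.75 / 22.5 = 2.5 in from the vertical weld.
Polar moment about centroid: J = I_x + I_y = [7.5³/12 + 2×7.5×3.75²] + [7.5×2.5² + 2(7.5³/12 + 7.5×1.25²)] = 386.7 in³.
Direct shear f_v = P/L_w = 63.2 / 22.5 = 2.809 kip/in (vertical).
Torsion M = P·e = 63.2 × 4.5 = 284.4 kip·in.
Critical point at (x, y) = (5, 3.75) from centroid. f_tx = M·y/J = 2.758 kip/in; f_ty = M·x/J = 3.677 kip/in.
Resultant f_max = √[f_tx² + (f_v + f_ty)²] = √[2.758² + (2.809 + 3.677)²] = 7.048 kip/in.
Capacity per unit length: φr_n = 0.75 × 0.6 × 80 × (0.707 × 0.625) = 15.91 kip/in.
7.048 ≤ 15.91 → adequate.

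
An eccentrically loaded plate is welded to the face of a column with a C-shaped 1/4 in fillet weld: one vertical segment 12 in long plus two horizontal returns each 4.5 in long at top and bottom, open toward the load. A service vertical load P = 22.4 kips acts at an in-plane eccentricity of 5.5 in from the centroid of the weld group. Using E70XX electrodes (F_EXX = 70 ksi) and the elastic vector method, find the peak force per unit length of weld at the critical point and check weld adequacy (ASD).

Total weld length L_w = 21 in. Treat welds as unit-width lines.
Centroid: x̄ = 2×4.5×2.25 / 21 = 0.9643 in from the vertical weld.
Polar moment about centroid: J = I_x + I_y = [12³/12 + 2×4.5×6²] + [12×0.9643² + 2(4.5³/12 + 4.5×1.286²)] = 509.2 in³.
Direct shear f_v = P/L_w = 22.4 / 21 = 1.067 kip/in (vertical).
Torsion M = P·e = 22.4 × 5.5 = 123.2 kip·in.
Critical point at (x, y) = (3.536, 6) from centroid. f_tx = M·y/J = 1.452 kip/in; f_ty = M·x/J = 0.8554 kip/in.
Resultant f_max = √[f_tx² + (f_v + f_ty)²] = √[1.452² + (1.067 + 0.8554)²] = 2.409 kip/in.
Capacity per unit length: r_n/Ω = (1/2.0) × 0.6 × 70 × (0.707 × 0.25) = 3.712 kip/in.
2.409 ≤ 3.712 → adequate.

f_max ≈ 2.41 kip/in; adequate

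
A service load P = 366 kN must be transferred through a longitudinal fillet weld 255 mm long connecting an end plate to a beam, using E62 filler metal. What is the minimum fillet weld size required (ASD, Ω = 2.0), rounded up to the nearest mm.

w = 11 mm

E62XX → F_EXX = 620 MPa.
Total weld length L = 255 mm.
Required throat t_e = P × Ω / (0.6 F_EXX × L) = 366 × 2.0 / (0.6 × 620 × 255 × 10⁻³) = 7.717 mm.
Required leg w = t_e / 0.707 = 10.91 mm → use 11 mm.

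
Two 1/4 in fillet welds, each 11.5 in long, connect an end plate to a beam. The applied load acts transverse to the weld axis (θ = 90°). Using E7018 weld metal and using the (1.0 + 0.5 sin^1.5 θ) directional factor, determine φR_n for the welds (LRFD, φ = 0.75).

E70XX → F_EXX = 70 ksi.
t_e = 0.707 × 0.25 = 0.1767 in; A_we = 0.1767 × 23 = 4.065 in².
Directional factor: 1.0 + 0.5 sin^1.5(90°) = 1.5.
F_nw = 0.6 × 70 × 1.5 = 63 ksi.
φR_n = 0.75 × 63 × 4.065 = 192.1 kip.

φR_n ≈ 192 kip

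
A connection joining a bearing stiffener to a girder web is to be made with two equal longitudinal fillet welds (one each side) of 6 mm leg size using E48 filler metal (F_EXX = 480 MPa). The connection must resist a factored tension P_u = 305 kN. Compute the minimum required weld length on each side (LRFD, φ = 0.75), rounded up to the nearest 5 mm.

Throat t_e = 0.707 × 6 = 4.242 mm.
φr_n = 0.75 × 0.6 × 480 × 4.242 × 10⁻³ = 0.9163 kN/mm.
L_req = P_u / φr_n = 305 / 0.9163 = 332.9 mm total.
Per side: 332.9 / 2 = 166.4 mm.
Round up → use L = 170 mm on each side.

L = 170 mm on each side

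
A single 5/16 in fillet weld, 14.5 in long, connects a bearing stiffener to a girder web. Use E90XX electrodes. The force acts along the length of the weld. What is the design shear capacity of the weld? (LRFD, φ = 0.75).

E90XX → F_EXX = 90 ksi.
Effective throat t_e = 0.707 × 0.3125 = 0.2209 in.
Total length L = 14.5 in; A_we = 0.2209 × 14.5 = 3.204 in².
F_nw = 0.6 F_EXX = 0.6 × 90 = 54 ksi.
φR_n = 0.75 × 54 × 3.204 = 129.7 kips.

φR_n ≈ 130 kips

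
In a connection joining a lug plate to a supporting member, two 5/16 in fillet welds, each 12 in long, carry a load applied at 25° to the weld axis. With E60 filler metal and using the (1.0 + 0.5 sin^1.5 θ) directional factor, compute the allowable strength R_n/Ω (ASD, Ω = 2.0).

R_n/Ω ≈ 109 kips

E60XX → F_EXX = 60 ksi.
t_e = 0.707 × 0.3125 = 0.2209 in; A_we = 0.2209 × 24 = 5.302 in².
Directional factor: 1.0 + 0.5 sin^1.5(25°) = 1.137.
F_nw = 0.6 × 60 × 1.137 = 40.95 ksi.
R_n/Ω = (40.95 × 5.302) / 2.0 = 108.6 kips.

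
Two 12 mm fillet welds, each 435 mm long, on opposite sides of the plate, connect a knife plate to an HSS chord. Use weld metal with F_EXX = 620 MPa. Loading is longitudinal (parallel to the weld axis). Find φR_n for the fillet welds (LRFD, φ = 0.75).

Effective throat t_e = 0.707 × 12 = 8.484 mm.
Total length L = 870 mm; A_we = 8.484 × 870 = 7381 mm².
F_nw = 0.6 F_EXX = 0.6 × 620 = 372 MPa.
φR_n = 0.75 × 372 × 7381 × 10⁻³ = 2059 kN.

φR_n ≈ 2060 kN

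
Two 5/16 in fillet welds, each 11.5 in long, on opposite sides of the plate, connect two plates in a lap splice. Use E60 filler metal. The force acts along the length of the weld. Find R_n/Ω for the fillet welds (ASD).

R_n/Ω ≈ 91.5 kips

E60XX → F_EXX = 60 ksi.
Effective throat t_e = 0.707 × 0.3125 = 0.2209 in.
Total length L = 23 in; A_we = 0.2209 × 23 = 5.082 in².
F_nw = 0.6 F_EXX = 0.6 × 60 = 36 ksi.
R_n = 36 × 5.082 = 182.9 kips; R_n/Ω = 182.9/2.0 = 91.47 kips.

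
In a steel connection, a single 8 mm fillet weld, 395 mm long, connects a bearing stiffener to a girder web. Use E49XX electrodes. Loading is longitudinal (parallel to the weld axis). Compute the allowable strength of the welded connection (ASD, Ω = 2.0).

R_n/Ω ≈ 328 kN

E49XX → F_EXX = 490 MPa.
Effective throat t_e = 0.707 × 8 = 5.656 mm.
Total length L = 395 mm; A_we = 5.656 × 395 = 2234 mm².
F_nw = 0.6 F_EXX = 0.6 × 490 = 294 MPa.
R_n = 294 × 2234 × 10⁻³ = 656.8 kN; R_n/Ω = 656.8/2.0 = 328.4 kN.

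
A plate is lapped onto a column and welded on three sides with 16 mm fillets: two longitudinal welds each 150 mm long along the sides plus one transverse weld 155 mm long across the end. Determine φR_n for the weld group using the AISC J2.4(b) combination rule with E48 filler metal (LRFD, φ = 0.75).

φR_n ≈ 1190 kN

E48XX → F_EXX = 480 MPa.
t_e = 0.707 × 16 = 11.31 mm.
R_nwl = 0.6 × 480 × 11.31 × 300 × 10⁻³ = 977.4 kN (longitudinal, 2 welds).
R_nwt = 0.6 × 480 × 11.31 × 155 × 10⁻³ = 505 kN (transverse, base value).
(i) R_nwl + R_nwt = 1482 kN; (ii) 0.85 R_nwl + 1.5 R_nwt = 1588 kN.
R_n = max = 1588 kN [governs: (ii)]; φR_n = 1191 kN.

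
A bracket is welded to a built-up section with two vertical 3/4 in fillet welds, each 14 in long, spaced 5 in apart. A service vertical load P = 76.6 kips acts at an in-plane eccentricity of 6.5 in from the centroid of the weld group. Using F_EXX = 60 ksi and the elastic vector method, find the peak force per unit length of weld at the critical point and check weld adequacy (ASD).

Total weld length L_w = 28 in. Treat welds as unit-width lines.
Polar moment about centroid: J = 2[d³/12 + d(b/2)²] = 2[14³/12 + 14×2.5²] = 632.3 in³.
Direct shear f_v = P/L_w = 76.6 / 28 = 2.736 kip/in (vertical).
Torsion M = P·e = 76.6 × 6.5 = 497.9 kip·in.
Critical point at (x, y) = (2.5, 7) from centroid. f_tx = M·y/J = 5.512 kip/in; f_ty = M·x/J = 1.969 kip/in.
Resultant f_max = √[f_tx² + (f_v + f_ty)²] = √[5.512² + (2.736 + 1.969)²] = 7.246 kip/in.
Capacity per unit length: r_n/Ω = (1/2.0) × 0.6 × 60 × (0.707 × 0.75) = 9.544 kip/in.
7.246 ≤ 9.544 → adequate.

f_max ≈ 7.25 kip/in; adequate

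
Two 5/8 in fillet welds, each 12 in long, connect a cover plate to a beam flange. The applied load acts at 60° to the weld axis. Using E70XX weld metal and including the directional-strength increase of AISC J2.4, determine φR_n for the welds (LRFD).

φR_n ≈ 469 kips

E70XX → F_EXX = 70 ksi.
t_e = 0.707 × 0.625 = 0.4419 in; A_we = 0.4419 × 24 = 10.6 in².
Directional factor: 1.0 + 0.5 sin^1.5(60°) = 1.403.
F_nw = 0.6 × 70 × 1.403 = 58.92 ksi.
φR_n = 0.75 × 58.92 × 10.6 = 468.7 kips.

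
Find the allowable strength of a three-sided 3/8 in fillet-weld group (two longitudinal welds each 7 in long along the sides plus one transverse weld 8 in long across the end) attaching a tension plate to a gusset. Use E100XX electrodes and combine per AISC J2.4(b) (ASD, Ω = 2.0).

R_n/Ω ≈ 190 kip

E100XX → F_EXX = 100 ksi.
t_e = 0.707 × 0.375 = 0.2651 in.
R_nwl = 0.6 × 100 × 0.2651 × 14 = 222.7 kip (longitudinal, 2 welds).
R_nwt = 0.6 × 100 × 0.2651 × 8 = 127.3 kip (transverse, base value).
(i) R_nwl + R_nwt = 350 kip; (ii) 0.85 R_nwl + 1.5 R_nwt = 380.2 kip.
R_n = max = 380.2 kip [governs: (ii)]; R_n/Ω = 190.1 kip.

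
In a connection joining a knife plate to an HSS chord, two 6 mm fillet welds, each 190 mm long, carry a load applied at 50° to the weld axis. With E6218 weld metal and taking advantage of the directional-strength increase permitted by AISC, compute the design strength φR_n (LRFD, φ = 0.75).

E62XX → F_EXX = 620 MPa.
t_e = 0.707 × 6 = 4.242 mm; A_we = 4.242 × 380 = 1612 mm².
Directional factor: 1.0 + 0.5 sin^1.5(50°) = 1.335.
F_nw = 0.6 × 620 × 1.335 = 496.7 MPa.
φR_n = 0.75 × 496.7 × 1612 × 10⁻³ = 600.5 kN.

φR_n ≈ 601 kN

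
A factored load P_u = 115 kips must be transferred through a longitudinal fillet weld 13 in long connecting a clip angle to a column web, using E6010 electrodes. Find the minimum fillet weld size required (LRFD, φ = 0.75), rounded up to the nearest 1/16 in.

w = 1/2 in

E60XX → F_EXX = 60 ksi.
Total weld length L = 13 in.
Required throat t_e = P_u / (φ × 0.6 F_EXX × L) = 115 / (0.75 × 0.6 × 60 × 13) = 0.3276 in.
Required leg w = t_e / 0.707 = 0.4634 in → use 1/2 in.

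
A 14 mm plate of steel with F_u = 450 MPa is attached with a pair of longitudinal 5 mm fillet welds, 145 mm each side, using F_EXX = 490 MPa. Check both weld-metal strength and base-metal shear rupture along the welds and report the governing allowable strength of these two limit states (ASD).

R_n/Ω ≈ 151 kN (weld metal governs)

t_e = 0.707 × 5 = 3.535 mm; L = 290 mm.
Weld metal: R_n/Ω = (1/2.0) × 0.6 × 490 × 3.535 × 290 × 10⁻³ = 150.7 kN.
Base metal (shear rupture): R_n/Ω = (1/2.0) × 0.6 × 450 × 14 × 290 × 10⁻³ = 548.1 kN.
Governing: weld metal.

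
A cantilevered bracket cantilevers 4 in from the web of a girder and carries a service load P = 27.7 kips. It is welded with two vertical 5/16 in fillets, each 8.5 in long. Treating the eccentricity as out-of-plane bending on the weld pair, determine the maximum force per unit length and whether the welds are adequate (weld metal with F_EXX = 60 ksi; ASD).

f_max ≈ 4.88 kip/in; NOT adequate

L_w = 2 × 8.5 = 17 in; section modulus (unit throat) S = 2 × L²/6 = 24.08 in².
Direct shear f_v = P/L_w = 27.7/17 = 1.629 kip/in.
Moment M = P × e = 27.7 × 4 = 110.8 kip·in; bending f_b = M/S = 4.601 kip/in.
f_max = √(f_v² + f_b²) = √(1.629² + 4.601²) = 4.881 kip/in.
r_n/Ω = (1/2.0) × 0.6 × 60 × (0.707 × 0.3125) = 3.977 kip/in → NOT adequate.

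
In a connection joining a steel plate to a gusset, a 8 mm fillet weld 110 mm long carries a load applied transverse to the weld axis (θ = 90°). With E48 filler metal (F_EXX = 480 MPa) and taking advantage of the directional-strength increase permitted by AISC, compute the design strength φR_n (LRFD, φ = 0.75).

t_e = 0.707 × 8 = 5.656 mm; A_we = 5.656 × 110 = 622.2 mm².
Directional factor: 1.0 + 0.5 sin^1.5(90°) = 1.5.
F_nw = 0.6 × 480 × 1.5 = 432 MPa.
φR_n = 0.75 × 432 × 622.2 × 10⁻³ = 201.6 kN.

φR_n ≈ 202 kN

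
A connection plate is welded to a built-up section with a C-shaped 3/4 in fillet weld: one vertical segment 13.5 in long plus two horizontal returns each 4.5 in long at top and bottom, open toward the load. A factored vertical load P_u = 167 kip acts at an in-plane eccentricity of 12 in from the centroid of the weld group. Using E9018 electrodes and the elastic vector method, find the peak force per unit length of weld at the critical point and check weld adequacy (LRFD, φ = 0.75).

f_max ≈ 27.6 kip/in; NOT adequate

E90XX → F_EXX = 90 ksi.
Total weld length L_w = 22.5 in. Treat welds as unit-width lines.
Centroid: x̄ = 2×4.5×2.25 / 22.5 = 0.9 in from the vertical weld.
Polar moment about centroid: J = I_x + I_y = [13.5³/12 + 2×4.5×6.75²] + [13.5×0.9² + 2(4.5³/12 + 4.5×1.35²)] = 657.6 in³.
Direct shear f_v = P/L_w = 167 / 22.5 = 7.422 kip/in (vertical).
Torsion M = P·e = 167 × 12 = 2004 kip·in.
Critical point at (x, y) = (3.6, 6.75) from centroid. f_tx = M·y/J = 20.57 kip/in; f_ty = M·x/J = 10.97 kip/in.
Resultant f_max = √[f_tx² + (f_v + f_ty)²] = √[20.57² + (7.422 + 10.97)²] = 27.59 kip/in.
Capacity per unit length: φr_n = 0.75 × 0.6 × 90 × (0.707 × 0.75) = 21.48 kip/in.
27.59 > 21.48 → NOT adequate.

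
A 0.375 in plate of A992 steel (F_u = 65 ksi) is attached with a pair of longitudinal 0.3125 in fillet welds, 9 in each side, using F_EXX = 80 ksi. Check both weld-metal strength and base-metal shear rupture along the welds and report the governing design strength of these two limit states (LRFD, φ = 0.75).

t_e = 0.707 × 0.3125 = 0.2209 in; L = 18 in.
Weld metal: φR_n = 0.75 × 0.6 × 80 × 0.2209 × 18 = 143.2 kips.
Base metal (shear rupture): φR_n = 0.75 × 0.6 × 65 × 0.375 × 18 = 197.4 kips.
Governing: weld metal.

φR_n ≈ 143 kips (weld metal governs)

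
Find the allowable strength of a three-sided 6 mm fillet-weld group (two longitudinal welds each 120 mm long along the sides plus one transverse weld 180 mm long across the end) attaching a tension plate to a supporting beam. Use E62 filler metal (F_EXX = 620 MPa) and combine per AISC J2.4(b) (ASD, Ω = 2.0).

t_e = 0.707 × 6 = 4.242 mm.
R_nwl = 0.6 × 620 × 4.242 × 240 × 10⁻³ = 378.7 kN (longitudinal, 2 welds).
R_nwt = 0.6 × 620 × 4.242 × 180 × 10⁻³ = 284 kN (transverse, base value).
(i) R_nwl + R_nwt = 662.8 kN; (ii) 0.85 R_nwl + 1.5 R_nwt = 748 kN.
R_n = max = 748 kN [governs: (ii)]; R_n/Ω = 374 kN.

R_n/Ω ≈ 374 kN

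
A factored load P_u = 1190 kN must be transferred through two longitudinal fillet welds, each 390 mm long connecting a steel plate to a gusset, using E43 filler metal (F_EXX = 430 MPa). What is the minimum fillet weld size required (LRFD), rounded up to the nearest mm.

Total weld length L = 780 mm.
Required throat t_e = P_u / (φ × 0.6 F_EXX × L) = 1190 / (0.75 × 0.6 × 430 × 780 × 10⁻³) = 7.884 mm.
Required leg w = t_e / 0.707 = 11.15 mm → use 12 mm.

w = 12 mm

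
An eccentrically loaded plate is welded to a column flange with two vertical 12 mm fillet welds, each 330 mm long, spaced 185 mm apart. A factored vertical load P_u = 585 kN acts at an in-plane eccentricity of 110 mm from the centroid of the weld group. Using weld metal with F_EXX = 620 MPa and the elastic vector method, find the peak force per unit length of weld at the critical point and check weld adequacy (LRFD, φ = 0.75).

f_max ≈ 1670 N/mm; adequate

Total weld length L_w = 660 mm. Treat welds as unit-width lines.
Polar moment about centroid: J = 2[d³/12 + d(b/2)²] = 2[330³/12 + 330×92.5²] = 11640000 mm³.
Direct shear f_v = P/L_w = 585×10³ / 660 = 886.4 N/mm (vertical).
Torsion M = P·e = 585×10³ × 110 = 64350000 N·mm.
Critical point at (x, y) = (92.5, 165) from centroid. f_tx = M·y/J = 912.4 N/mm; f_ty = M·x/J = 511.5 N/mm.
Resultant f_max = √[f_tx² + (f_v + f_ty)²] = √[912.4² + (886.4 + 511.5)²] = 1669 N/mm.
Capacity per unit length: φr_n = 0.75 × 0.6 × 620 × (0.707 × 12) = 2367 N/mm.
1669 ≤ 2367 → adequate.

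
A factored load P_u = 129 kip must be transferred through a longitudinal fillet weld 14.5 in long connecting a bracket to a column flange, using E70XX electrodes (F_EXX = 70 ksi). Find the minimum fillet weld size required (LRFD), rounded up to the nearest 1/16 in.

Total weld length L = 14.5 in.
Required throat t_e = P_u / (φ × 0.6 F_EXX × L) = 129 / (0.75 × 0.6 × 70 × 14.5) = 0.2824 in.
Required leg w = t_e / 0.707 = 0.3995 in → use 7/16 in.

w = 7/16 in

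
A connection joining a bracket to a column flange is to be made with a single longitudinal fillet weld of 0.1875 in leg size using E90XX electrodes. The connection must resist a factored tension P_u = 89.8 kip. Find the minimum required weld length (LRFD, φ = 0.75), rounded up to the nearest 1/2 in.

L = 17 in

E90XX → F_EXX = 90 ksi.
Throat t_e = 0.707 × 0.1875 = 0.1326 in.
φr_n = 0.75 × 0.6 × 90 × 0.1326 = 5.369 kip/in.
L_req = P_u / φr_n = 89.8 / 5.369 = 16.73 in total.
Round up → use L = 17 in.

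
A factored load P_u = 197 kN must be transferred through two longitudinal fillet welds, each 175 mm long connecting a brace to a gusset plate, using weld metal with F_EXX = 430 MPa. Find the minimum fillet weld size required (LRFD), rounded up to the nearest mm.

Total weld length L = 350 mm.
Required throat t_e = P_u / (φ × 0.6 F_EXX × L) = 197 / (0.75 × 0.6 × 430 × 350 × 10⁻³) = 2.909 mm.
Required leg w = t_e / 0.707 = 4.114 mm → use 5 mm.

w = 5 mm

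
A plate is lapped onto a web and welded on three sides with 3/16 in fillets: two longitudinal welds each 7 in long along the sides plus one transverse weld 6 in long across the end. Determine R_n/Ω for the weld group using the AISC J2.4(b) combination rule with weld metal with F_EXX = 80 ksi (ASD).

R_n/Ω ≈ 66.5 kip

t_e = 0.707 × 0.1875 = 0.1326 in.
R_nwl = 0.6 × 80 × 0.1326 × 14 = 89.08 kip (longitudinal, 2 welds).
R_nwt = 0.6 × 80 × 0.1326 × 6 = 38.18 kip (transverse, base value).
(i) R_nwl + R_nwt = 127.3 kip; (ii) 0.85 R_nwl + 1.5 R_nwt = 133 kip.
R_n = max = 133 kip [governs: (ii)]; R_n/Ω = 66.49 kip.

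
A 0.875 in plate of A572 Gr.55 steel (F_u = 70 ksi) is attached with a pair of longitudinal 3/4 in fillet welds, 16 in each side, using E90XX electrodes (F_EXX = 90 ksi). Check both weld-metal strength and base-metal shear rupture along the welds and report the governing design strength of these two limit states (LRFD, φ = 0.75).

φR_n ≈ 687 kip (weld metal governs)

t_e = 0.707 × 0.75 = 0.5302 in; L = 32 in.
Weld metal: φR_n = 0.75 × 0.6 × 90 × 0.5302 × 32 = 687.2 kip.
Base metal (shear rupture): φR_n = 0.75 × 0.6 × 70 × 0.875 × 32 = 882 kip.
Governing: weld metal.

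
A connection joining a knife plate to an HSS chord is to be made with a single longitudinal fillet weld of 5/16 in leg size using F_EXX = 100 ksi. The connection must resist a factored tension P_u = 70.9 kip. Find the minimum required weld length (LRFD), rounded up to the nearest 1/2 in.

L = 7.5 in

Throat t_e = 0.707 × 0.3125 = 0.2209 in.
φr_n = 0.75 × 0.6 × 100 × 0.2209 = 9.942 kip/in.
L_req = P_u / φr_n = 70.9 / 9.942 = 7.131 in total.
Round up → use L = 7.5 in.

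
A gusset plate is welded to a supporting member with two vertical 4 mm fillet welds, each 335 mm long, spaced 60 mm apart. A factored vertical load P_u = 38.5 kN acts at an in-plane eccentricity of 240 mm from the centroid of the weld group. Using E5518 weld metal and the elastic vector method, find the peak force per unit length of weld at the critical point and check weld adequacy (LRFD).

f_max ≈ 246 N/mm; adequate

E55XX → F_EXX = 550 MPa.
Total weld length L_w = 670 mm. Treat welds as unit-width lines.
Polar moment about centroid: J = 2[d³/12 + d(b/2)²] = 2[335³/12 + 335×30²] = 6869000 mm³.
Direct shear f_v = P/L_w = 38.5×10³ / 670 = 57.46 N/mm (vertical).
Torsion M = P·e = 38.5×10³ × 240 = 9240000 N·mm.
Critical point at (x, y) = (30, 167.5) from centroid. f_tx = M·y/J = 225.3 N/mm; f_ty = M·x/J = 40.36 N/mm.
Resultant f_max = √[f_tx² + (f_v + f_ty)²] = √[225.3² + (57.46 + 40.36)²] = 245.6 N/mm.
Capacity per unit length: φr_n = 0.75 × 0.6 × 550 × (0.707 × 4) = 699.9 N/mm.
245.6 ≤ 699.9 → adequate.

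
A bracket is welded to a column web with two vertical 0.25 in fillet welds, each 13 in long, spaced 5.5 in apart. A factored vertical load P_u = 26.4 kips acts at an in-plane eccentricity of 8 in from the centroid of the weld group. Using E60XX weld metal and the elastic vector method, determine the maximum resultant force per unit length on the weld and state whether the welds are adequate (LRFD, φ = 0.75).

E60XX → F_EXX = 60 ksi.
Total weld length L_w = 26 in. Treat welds as unit-width lines.
Polar moment about centroid: J = 2[d³/12 + d(b/2)²] = 2[13³/12 + 13×2.75²] = 562.8 in³.
Direct shear f_v = P/L_w = 26.4 / 26 = 1.015 kip/in (vertical).
Torsion M = P·e = 26.4 × 8 = 211.2 kip·in.
Critical point at (x, y) = (2.75, 6.5) from centroid. f_tx = M·y/J = 2.439 kip/in; f_ty = M·x/J = 1.032 kip/in.
Resultant f_max = √[f_tx² + (f_v + f_ty)²] = √[2.439² + (1.015 + 1.032)²] = 3.185 kip/in.
Capacity per unit length: φr_n = 0.75 × 0.6 × 60 × (0.707 × 0.25) = 4.772 kip/in.
3.185 ≤ 4.772 → adequate.

f_max ≈ 3.18 kip/in; adequate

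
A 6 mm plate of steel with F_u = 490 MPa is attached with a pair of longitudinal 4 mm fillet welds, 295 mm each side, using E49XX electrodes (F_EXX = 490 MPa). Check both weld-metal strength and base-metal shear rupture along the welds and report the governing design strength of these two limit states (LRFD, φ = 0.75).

φR_n ≈ 368 kN (weld metal governs)

t_e = 0.707 × 4 = 2.828 mm; L = 590 mm.
Weld metal: φR_n = 0.75 × 0.6 × 490 × 2.828 × 590 × 10⁻³ = 367.9 kN.
Base metal (shear rupture): φR_n = 0.75 × 0.6 × 490 × 6 × 590 × 10⁻³ = 780.6 kN.
Governing: weld metal.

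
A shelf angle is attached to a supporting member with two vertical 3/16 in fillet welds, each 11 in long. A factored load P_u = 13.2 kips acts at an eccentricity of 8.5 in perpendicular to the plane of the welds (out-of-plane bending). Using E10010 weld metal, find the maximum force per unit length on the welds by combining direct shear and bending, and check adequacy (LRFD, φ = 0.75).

f_max ≈ 2.85 kip/in; adequate

E100XX → F_EXX = 100 ksi.
L_w = 2 × 11 = 22 in; section modulus (unit throat) S = 2 × L²/6 = 40.33 in².
Direct shear f_v = P/L_w = 13.2/22 = 0.6 kip/in.
Moment M = P × e = 13.2 × 8.5 = 112.2 kip·in; bending f_b = M/S = 2.782 kip/in.
f_max = √(f_v² + f_b²) = √(0.6² + 2.782²) = 2.846 kip/in.
φr_n = 0.75 × 0.6 × 100 × (0.707 × 0.1875) = 5.965 kip/in → adequate.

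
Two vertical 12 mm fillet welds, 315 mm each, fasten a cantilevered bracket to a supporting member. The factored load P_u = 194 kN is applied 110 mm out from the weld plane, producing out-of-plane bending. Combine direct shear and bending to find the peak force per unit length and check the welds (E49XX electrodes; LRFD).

f_max ≈ 715 N/mm; adequate

E49XX → F_EXX = 490 MPa.
L_w = 2 × 315 = 630 mm; section modulus (unit throat) S = 2 × L²/6 = 33080 mm².
Direct shear f_v = P/L_w = 194×10³/630 = 307.9 N/mm.
Moment M = P × e = 194×10³ × 110 = 21340000 N·mm; bending f_b = M/S = 645.2 N/mm.
f_max = √(f_v² + f_b²) = √(307.9² + 645.2²) = 714.9 N/mm.
φr_n = 0.75 × 0.6 × 490 × (0.707 × 12) = 1871 N/mm → adequate.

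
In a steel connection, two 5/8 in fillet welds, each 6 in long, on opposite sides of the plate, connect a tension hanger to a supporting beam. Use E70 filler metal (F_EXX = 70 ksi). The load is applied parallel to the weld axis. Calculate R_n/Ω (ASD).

Effective throat t_e = 0.707 × 0.625 = 0.4419 in.
Total length L = 12 in; A_we = 0.4419 × 12 = 5.302 in².
F_nw = 0.6 F_EXX = 0.6 × 70 = 42 ksi.
R_n = 42 × 5.302 = 222.7 kips; R_n/Ω = 222.7/2.0 = 111.4 kips.

R_n/Ω ≈ 111 kips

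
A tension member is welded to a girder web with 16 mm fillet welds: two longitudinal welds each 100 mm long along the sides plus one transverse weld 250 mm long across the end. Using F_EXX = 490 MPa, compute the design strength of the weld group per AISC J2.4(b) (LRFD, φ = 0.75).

φR_n ≈ 1360 kN

t_e = 0.707 × 16 = 11.31 mm.
R_nwl = 0.6 × 490 × 11.31 × 200 × 10⁻³ = 665.1 kN (longitudinal, 2 welds).
R_nwt = 0.6 × 490 × 11.31 × 250 × 10⁻³ = 831.4 kN (transverse, base value).
(i) R_nwl + R_nwt = 1497 kN; (ii) 0.85 R_nwl + 1.5 R_nwt = 1813 kN.
R_n = max = 1813 kN [governs: (ii)]; φR_n = 1359 kN.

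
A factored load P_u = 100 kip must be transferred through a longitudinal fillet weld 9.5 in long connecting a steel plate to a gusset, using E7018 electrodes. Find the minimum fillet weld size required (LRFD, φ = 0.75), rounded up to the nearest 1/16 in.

w = 1/2 in

E70XX → F_EXX = 70 ksi.
Total weld length L = 9.5 in.
Required throat t_e = P_u / (φ × 0.6 F_EXX × L) = 100 / (0.75 × 0.6 × 70 × 9.5) = 0.3342 in.
Required leg w = t_e / 0.707 = 0.4727 in → use 1/2 in.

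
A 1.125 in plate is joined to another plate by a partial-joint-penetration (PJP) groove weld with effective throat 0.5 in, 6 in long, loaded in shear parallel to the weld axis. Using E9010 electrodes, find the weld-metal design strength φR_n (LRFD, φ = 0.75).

E90XX → F_EXX = 90 ksi.
Effective throat (given) t_e = 0.5 in.
A_we = 0.5 × 6 = 3 in².
F_nw = 0.6 F_EXX = 54 ksi.
φR_n = 0.75 × 54 × 3 = 121.5 kips.

φR_n ≈ 122 kips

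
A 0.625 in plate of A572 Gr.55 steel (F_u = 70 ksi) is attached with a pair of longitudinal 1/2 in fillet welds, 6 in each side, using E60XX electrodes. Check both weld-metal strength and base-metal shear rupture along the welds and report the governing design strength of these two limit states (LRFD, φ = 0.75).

φR_n ≈ 115 kip (weld metal governs)

E60XX → F_EXX = 60 ksi.
t_e = 0.707 × 0.5 = 0.3535 in; L = 12 in.
Weld metal: φR_n = 0.75 × 0.6 × 60 × 0.3535 × 12 = 114.5 kip.
Base metal (shear rupture): φR_n = 0.75 × 0.6 × 70 × 0.625 × 12 = 236.2 kip.
Governing: weld metal.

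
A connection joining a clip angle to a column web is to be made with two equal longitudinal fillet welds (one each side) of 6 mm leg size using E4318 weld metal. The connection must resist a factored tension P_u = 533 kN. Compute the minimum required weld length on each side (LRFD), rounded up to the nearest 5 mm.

L = 325 mm on each side

E43XX → F_EXX = 430 MPa.
Throat t_e = 0.707 × 6 = 4.242 mm.
φr_n = 0.75 × 0.6 × 430 × 4.242 × 10⁻³ = 0.8208 kN/mm.
L_req = P_u / φr_n = 533 / 0.8208 = 649.3 mm total.
Per side: 649.3 / 2 = 324.7 mm.
Round up → use L = 325 mm on each side.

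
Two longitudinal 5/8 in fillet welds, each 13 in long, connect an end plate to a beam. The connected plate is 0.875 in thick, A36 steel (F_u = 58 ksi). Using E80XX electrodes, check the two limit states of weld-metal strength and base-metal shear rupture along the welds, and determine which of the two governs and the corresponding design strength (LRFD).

E80XX → F_EXX = 80 ksi.
t_e = 0.707 × 0.625 = 0.4419 in; L = 26 in.
Weld metal: φR_n = 0.75 × 0.6 × 80 × 0.4419 × 26 = 413.6 kips.
Base metal (shear rupture): φR_n = 0.75 × 0.6 × 58 × 0.875 × 26 = 593.8 kips.
Governing: weld metal.

φR_n ≈ 414 kips (weld metal governs)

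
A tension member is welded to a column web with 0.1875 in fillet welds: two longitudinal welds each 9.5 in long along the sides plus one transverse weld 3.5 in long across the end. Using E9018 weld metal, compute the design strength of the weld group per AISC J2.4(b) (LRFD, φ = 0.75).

E90XX → F_EXX = 90 ksi.
t_e = 0.707 × 0.1875 = 0.1326 in.
R_nwl = 0.6 × 90 × 0.1326 × 19 = 136 kip (longitudinal, 2 welds).
R_nwt = 0.6 × 90 × 0.1326 × 3.5 = 25.05 kip (transverse, base value).
(i) R_nwl + R_nwt = 161.1 kip; (ii) 0.85 R_nwl + 1.5 R_nwt = 153.2 kip.
R_n = max = 161.1 kip [governs: (i)]; φR_n = 120.8 kip.

φR_n ≈ 121 kip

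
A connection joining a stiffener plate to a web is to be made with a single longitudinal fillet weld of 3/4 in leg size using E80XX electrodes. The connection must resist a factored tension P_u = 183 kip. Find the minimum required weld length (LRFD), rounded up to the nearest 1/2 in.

E80XX → F_EXX = 80 ksi.
Throat t_e = 0.707 × 0.75 = 0.5302 in.
φr_n = 0.75 × 0.6 × 80 × 0.5302 = 19.09 kip/in.
L_req = P_u / φr_n = 183 / 19.09 = 9.587 in total.
Round up → use L = 10 in.

L = 10 in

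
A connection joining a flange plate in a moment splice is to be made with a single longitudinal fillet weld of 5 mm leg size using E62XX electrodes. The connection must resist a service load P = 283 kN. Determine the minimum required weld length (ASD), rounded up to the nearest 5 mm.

L = 435 mm

E62XX → F_EXX = 620 MPa.
Throat t_e = 0.707 × 5 = 3.535 mm.
r_n/Ω = (0.6 × 620 × 3.535) / 2.0 = 657.5 N/mm = 0.6575 kN/mm.
L_req = P / (r_n/Ω) = 283 / 0.6575 = 430.4 mm total.
Round up → use L = 435 mm.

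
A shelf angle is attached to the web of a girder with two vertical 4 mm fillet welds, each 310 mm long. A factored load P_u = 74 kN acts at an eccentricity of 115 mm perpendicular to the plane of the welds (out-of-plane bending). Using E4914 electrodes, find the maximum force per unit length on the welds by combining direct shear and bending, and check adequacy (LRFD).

E49XX → F_EXX = 490 MPa.
L_w = 2 × 310 = 620 mm; section modulus (unit throat) S = 2 × L²/6 = 32030 mm².
Direct shear f_v = P/L_w = 74×10³/620 = 119.4 N/mm.
Moment M = P × e = 74×10³ × 115 = 8510000 N·mm; bending f_b = M/S = 265.7 N/mm.
f_max = √(f_v² + f_b²) = √(119.4² + 265.7²) = 291.2 N/mm.
φr_n = 0.75 × 0.6 × 490 × (0.707 × 4) = 623.6 N/mm → adequate.

f_max ≈ 291 N/mm; adequate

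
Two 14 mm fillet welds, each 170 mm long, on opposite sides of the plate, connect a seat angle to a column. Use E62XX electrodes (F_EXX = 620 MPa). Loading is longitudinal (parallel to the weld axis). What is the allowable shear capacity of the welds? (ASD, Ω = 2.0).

R_n/Ω ≈ 626 kN

Effective throat t_e = 0.707 × 14 = 9.898 mm.
Total length L = 340 mm; A_we = 9.898 × 340 = 3365 mm².
F_nw = 0.6 F_EXX = 0.6 × 620 = 372 MPa.
R_n = 372 × 3365 × 10⁻³ = 1252 kN; R_n/Ω = 1252/2.0 = 625.9 kN.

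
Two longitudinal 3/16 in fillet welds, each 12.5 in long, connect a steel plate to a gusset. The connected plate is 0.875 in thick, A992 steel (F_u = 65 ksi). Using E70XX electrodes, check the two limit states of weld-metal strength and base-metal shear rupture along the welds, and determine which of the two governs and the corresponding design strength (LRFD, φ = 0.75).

E70XX → F_EXX = 70 ksi.
t_e = 0.707 × 0.1875 = 0.1326 in; L = 25 in.
Weld metal: φR_n = 0.75 × 0.6 × 70 × 0.1326 × 25 = 104.4 kip.
Base metal (shear rupture): φR_n = 0.75 × 0.6 × 65 × 0.875 × 25 = 639.8 kip.
Governing: weld metal.

φR_n ≈ 104 kip (weld metal governs)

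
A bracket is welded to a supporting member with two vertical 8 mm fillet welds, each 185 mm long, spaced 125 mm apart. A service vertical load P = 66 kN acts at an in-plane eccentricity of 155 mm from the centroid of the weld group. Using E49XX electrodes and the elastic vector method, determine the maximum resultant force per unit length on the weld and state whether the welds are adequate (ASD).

f_max ≈ 576 N/mm; adequate

E49XX → F_EXX = 490 MPa.
Total weld length L_w = 370 mm. Treat welds as unit-width lines.
Polar moment about centroid: J = 2[d³/12 + d(b/2)²] = 2[185³/12 + 185×62.5²] = 2501000 mm³.
Direct shear f_v = P/L_w = 66×10³ / 370 = 178.4 N/mm (vertical).
Torsion M = P·e = 66×10³ × 155 = 10230000 N·mm.
Critical point at (x, y) = (62.5, 92.5) from centroid. f_tx = M·y/J = 378.4 N/mm; f_ty = M·x/J = 255.7 N/mm.
Resultant f_max = √[f_tx² + (f_v + f_ty)²] = √[378.4² + (178.4 + 255.7)²] = 575.9 N/mm.
Capacity per unit length: r_n/Ω = (1/2.0) × 0.6 × 490 × (0.707 × 8) = 831.4 N/mm.
575.9 ≤ 831.4 → adequate.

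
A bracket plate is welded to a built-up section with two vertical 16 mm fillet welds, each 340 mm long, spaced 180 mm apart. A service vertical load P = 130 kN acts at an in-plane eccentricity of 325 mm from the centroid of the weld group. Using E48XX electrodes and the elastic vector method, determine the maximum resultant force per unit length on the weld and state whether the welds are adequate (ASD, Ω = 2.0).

f_max ≈ 782 N/mm; adequate

E48XX → F_EXX = 480 MPa.
Total weld length L_w = 680 mm. Treat welds as unit-width lines.
Polar moment about centroid: J = 2[d³/12 + d(b/2)²] = 2[340³/12 + 340×90²] = 12060000 mm³.
Direct shear f_v = P/L_w = 130×10³ / 680 = 191.2 N/mm (vertical).
Torsion M = P·e = 130×10³ × 325 = 42250000 N·mm.
Critical point at (x, y) = (90, 170) from centroid. f_tx = M·y/J = 595.6 N/mm; f_ty = M·x/J = 315.3 N/mm.
Resultant f_max = √[f_tx² + (f_v + f_ty)²] = √[595.6² + (191.2 + 315.3)²] = 781.9 N/mm.
Capacity per unit length: r_n/Ω = (1/2.0) × 0.6 × 480 × (0.707 × 16) = 1629 N/mm.
781.9 ≤ 1629 → adequate.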